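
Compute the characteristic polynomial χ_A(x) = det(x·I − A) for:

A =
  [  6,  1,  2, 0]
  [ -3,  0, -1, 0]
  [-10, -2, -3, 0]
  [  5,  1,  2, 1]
x^4 - 4*x^3 + 6*x^2 - 4*x + 1

Expanding det(x·I − A) (e.g. by cofactor expansion or by noting that A is similar to its Jordan form J, which has the same characteristic polynomial as A) gives
  χ_A(x) = x^4 - 4*x^3 + 6*x^2 - 4*x + 1
which factors as (x - 1)^4. The eigenvalues (with algebraic multiplicities) are λ = 1 with multiplicity 4.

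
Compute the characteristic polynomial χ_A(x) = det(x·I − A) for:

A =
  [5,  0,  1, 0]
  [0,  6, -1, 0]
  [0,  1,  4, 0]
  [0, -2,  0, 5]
x^4 - 20*x^3 + 150*x^2 - 500*x + 625

Expanding det(x·I − A) (e.g. by cofactor expansion or by noting that A is similar to its Jordan form J, which has the same characteristic polynomial as A) gives
  χ_A(x) = x^4 - 20*x^3 + 150*x^2 - 500*x + 625
which factors as (x - 5)^4. The eigenvalues (with algebraic multiplicities) are λ = 5 with multiplicity 4.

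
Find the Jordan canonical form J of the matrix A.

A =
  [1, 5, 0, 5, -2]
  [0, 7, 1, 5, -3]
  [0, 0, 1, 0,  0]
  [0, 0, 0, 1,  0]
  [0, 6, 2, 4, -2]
J_3(1) ⊕ J_1(1) ⊕ J_1(4)

The characteristic polynomial is
  det(x·I − A) = x^5 - 8*x^4 + 22*x^3 - 28*x^2 + 17*x - 4 = (x - 4)*(x - 1)^4

Eigenvalues and multiplicities (the geometric multiplicity of λ is n − rank(A − λI), which equals the number of Jordan blocks for λ):
  λ = 1: algebraic multiplicity = 4, geometric multiplicity = 2
  λ = 4: algebraic multiplicity = 1, geometric multiplicity = 1

Determining the block sizes for each eigenvalue:
  λ = 1: with am = 4 and gm = 2, the partition is not yet determined (e.g. several partitions of 4 into 2 parts exist). Let N = A − (1)·I. Computing rank(N^1) = 3, rank(N^2) = 2, rank(N^3) = 1; the number of blocks of size ≥ j is rank(N^{j−1}) − rank(N^j), giving [2, 1, 1]. So we have 1 block(s) of size 3, 1 block(s) of size 1 → block sizes [3, 1]
  λ = 4: one block (gm = 1), so the single block has size am = 1 → block sizes [1]

Assembling the blocks gives a Jordan form
J =
  [1, 1, 0, 0, 0]
  [0, 1, 1, 0, 0]
  [0, 0, 1, 0, 0]
  [0, 0, 0, 1, 0]
  [0, 0, 0, 0, 4]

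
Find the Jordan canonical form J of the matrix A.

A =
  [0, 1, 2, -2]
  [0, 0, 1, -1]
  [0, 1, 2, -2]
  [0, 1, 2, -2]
J_3(0) ⊕ J_1(0)

The characteristic polynomial is
  det(x·I − A) = x^4

Eigenvalues and multiplicities (the geometric multiplicity of λ is n − rank(A − λI), which equals the number of Jordan blocks for λ):
  λ = 0: algebraic multiplicity = 4, geometric multiplicity = 2

Determining the block sizes for each eigenvalue:
  λ = 0: with am = 4 and gm = 2, the partition is not yet determined (e.g. several partitions of 4 into 2 parts exist). Let N = A − (0)·I. Computing rank(N^1) = 2, rank(N^2) = 1, rank(N^3) = 0; the number of blocks of size ≥ j is rank(N^{j−1}) − rank(N^j), giving [2, 1, 1]. So we have 1 block(s) of size 3, 1 block(s) of size 1 → block sizes [3, 1]

Assembling the blocks gives a Jordan form
J =
  [0, 1, 0, 0]
  [0, 0, 1, 0]
  [0, 0, 0, 0]
  [0, 0, 0, 0]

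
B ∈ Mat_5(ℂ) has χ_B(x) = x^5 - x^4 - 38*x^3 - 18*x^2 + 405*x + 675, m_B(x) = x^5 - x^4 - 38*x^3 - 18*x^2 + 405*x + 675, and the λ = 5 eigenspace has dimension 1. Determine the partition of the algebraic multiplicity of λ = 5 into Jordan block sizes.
Block sizes for λ = 5: [2]

Step 1 — from the characteristic polynomial, algebraic multiplicity of λ = 5 is 2. From dim ker(B − (5)·I) = 1, there are exactly 1 Jordan blocks for λ = 5.
Step 2 — from the minimal polynomial, the factor (x − 5)^2 tells us the largest block for λ = 5 has size 2.
Step 3 — with total size 2, 1 blocks, and largest block 2, the block sizes (in nonincreasing order) are [2].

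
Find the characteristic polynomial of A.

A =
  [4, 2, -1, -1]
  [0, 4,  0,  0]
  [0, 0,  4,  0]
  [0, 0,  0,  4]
x^4 - 16*x^3 + 96*x^2 - 256*x + 256

Expanding det(x·I − A) (e.g. by cofactor expansion or by noting that A is similar to its Jordan form J, which has the same characteristic polynomial as A) gives
  χ_A(x) = x^4 - 16*x^3 + 96*x^2 - 256*x + 256
which factors as (x - 4)^4. The eigenvalues (with algebraic multiplicities) are λ = 4 with multiplicity 4.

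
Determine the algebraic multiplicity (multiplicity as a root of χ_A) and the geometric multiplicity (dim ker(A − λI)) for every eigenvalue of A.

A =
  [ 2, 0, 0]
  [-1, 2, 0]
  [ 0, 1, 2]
λ = 2: alg = 3, geom = 1

Step 1 — factor the characteristic polynomial to read off the algebraic multiplicities:
  χ_A(x) = (x - 2)^3

Step 2 — compute geometric multiplicities via the rank-nullity identity g(λ) = n − rank(A − λI):
  rank(A − (2)·I) = 2, so dim ker(A − (2)·I) = n − 2 = 1

Summary:
  λ = 2: algebraic multiplicity = 3, geometric multiplicity = 1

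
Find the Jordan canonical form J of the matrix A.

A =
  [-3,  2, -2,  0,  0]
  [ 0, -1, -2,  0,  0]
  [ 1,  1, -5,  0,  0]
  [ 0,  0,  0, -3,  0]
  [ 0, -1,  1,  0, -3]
J_3(-3) ⊕ J_1(-3) ⊕ J_1(-3)

The characteristic polynomial is
  det(x·I − A) = x^5 + 15*x^4 + 90*x^3 + 270*x^2 + 405*x + 243 = (x + 3)^5

Eigenvalues and multiplicities (the geometric multiplicity of λ is n − rank(A − λI), which equals the number of Jordan blocks for λ):
  λ = -3: algebraic multiplicity = 5, geometric multiplicity = 3

Determining the block sizes for each eigenvalue:
  λ = -3: with am = 5 and gm = 3, the partition is not yet determined (e.g. several partitions of 5 into 3 parts exist). Let N = A − (-3)·I. Computing rank(N^1) = 2, rank(N^2) = 1, rank(N^3) = 0; the number of blocks of size ≥ j is rank(N^{j−1}) − rank(N^j), giving [3, 1, 1]. So we have 1 block(s) of size 3, 2 block(s) of size 1 → block sizes [3, 1, 1]

Assembling the blocks gives a Jordan form
J =
  [-3,  1,  0,  0,  0]
  [ 0, -3,  1,  0,  0]
  [ 0,  0, -3,  0,  0]
  [ 0,  0,  0, -3,  0]
  [ 0,  0,  0,  0, -3]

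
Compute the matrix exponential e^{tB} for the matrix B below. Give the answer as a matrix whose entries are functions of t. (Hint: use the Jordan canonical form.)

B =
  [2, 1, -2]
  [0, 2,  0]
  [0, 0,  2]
e^{tB} =
  [exp(2*t), t*exp(2*t), -2*t*exp(2*t)]
  [0, exp(2*t), 0]
  [0, 0, exp(2*t)]

Strategy: write B = P · J · P⁻¹ where J is a Jordan canonical form, so e^{tB} = P · e^{tJ} · P⁻¹, and e^{tJ} can be computed block-by-block.

B has Jordan form
J =
  [2, 1, 0]
  [0, 2, 0]
  [0, 0, 2]
(up to reordering of blocks).

Per-block formulas:
  For a 2×2 Jordan block J_2(2): exp(t · J_2(2)) = e^(2t)·(I + t·N), where N is the 2×2 nilpotent shift.
  For a 1×1 block at λ = 2: exp(t · [2]) = [e^(2t)].

After assembling e^{tJ} and conjugating by P, we get:

e^{tB} =
  [exp(2*t), t*exp(2*t), -2*t*exp(2*t)]
  [0, exp(2*t), 0]
  [0, 0, exp(2*t)]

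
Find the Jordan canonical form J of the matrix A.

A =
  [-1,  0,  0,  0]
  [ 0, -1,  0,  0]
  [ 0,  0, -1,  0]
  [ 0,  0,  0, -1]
J_1(-1) ⊕ J_1(-1) ⊕ J_1(-1) ⊕ J_1(-1)

The characteristic polynomial is
  det(x·I − A) = x^4 + 4*x^3 + 6*x^2 + 4*x + 1 = (x + 1)^4

Eigenvalues and multiplicities (the geometric multiplicity of λ is n − rank(A − λI), which equals the number of Jordan blocks for λ):
  λ = -1: algebraic multiplicity = 4, geometric multiplicity = 4

Determining the block sizes for each eigenvalue:
  λ = -1: gm = am = 4, so every block has size 1 → block sizes [1, 1, 1, 1]

Assembling the blocks gives a Jordan form
J =
  [-1,  0,  0,  0]
  [ 0, -1,  0,  0]
  [ 0,  0, -1,  0]
  [ 0,  0,  0, -1]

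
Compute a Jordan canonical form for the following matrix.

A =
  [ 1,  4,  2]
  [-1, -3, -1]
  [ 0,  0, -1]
J_2(-1) ⊕ J_1(-1)

The characteristic polynomial is
  det(x·I − A) = x^3 + 3*x^2 + 3*x + 1 = (x + 1)^3

Eigenvalues and multiplicities (the geometric multiplicity of λ is n − rank(A − λI), which equals the number of Jordan blocks for λ):
  λ = -1: algebraic multiplicity = 3, geometric multiplicity = 2

Determining the block sizes for each eigenvalue:
  λ = -1: 2 blocks summing to 3 forces exactly one block of size 2 and the rest size 1 → block sizes [2, 1]

Assembling the blocks gives a Jordan form
J =
  [-1,  1,  0]
  [ 0, -1,  0]
  [ 0,  0, -1]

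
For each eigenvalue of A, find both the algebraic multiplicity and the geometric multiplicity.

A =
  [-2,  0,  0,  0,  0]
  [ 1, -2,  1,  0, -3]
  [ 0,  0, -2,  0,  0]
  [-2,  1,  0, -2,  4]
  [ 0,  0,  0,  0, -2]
λ = -2: alg = 5, geom = 3

Step 1 — factor the characteristic polynomial to read off the algebraic multiplicities:
  χ_A(x) = (x + 2)^5

Step 2 — compute geometric multiplicities via the rank-nullity identity g(λ) = n − rank(A − λI):
  rank(A − (-2)·I) = 2, so dim ker(A − (-2)·I) = n − 2 = 3

Summary:
  λ = -2: algebraic multiplicity = 5, geometric multiplicity = 3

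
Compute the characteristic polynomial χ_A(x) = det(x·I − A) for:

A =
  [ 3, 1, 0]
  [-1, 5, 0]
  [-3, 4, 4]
x^3 - 12*x^2 + 48*x - 64

Expanding det(x·I − A) (e.g. by cofactor expansion or by noting that A is similar to its Jordan form J, which has the same characteristic polynomial as A) gives
  χ_A(x) = x^3 - 12*x^2 + 48*x - 64
which factors as (x - 4)^3. The eigenvalues (with algebraic multiplicities) are λ = 4 with multiplicity 3.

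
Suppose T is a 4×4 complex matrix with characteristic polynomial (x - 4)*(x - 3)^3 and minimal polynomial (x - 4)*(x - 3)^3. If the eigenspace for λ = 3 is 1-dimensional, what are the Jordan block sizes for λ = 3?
Block sizes for λ = 3: [3]

Step 1 — from the characteristic polynomial, algebraic multiplicity of λ = 3 is 3. From dim ker(T − (3)·I) = 1, there are exactly 1 Jordan blocks for λ = 3.
Step 2 — from the minimal polynomial, the factor (x − 3)^3 tells us the largest block for λ = 3 has size 3.
Step 3 — with total size 3, 1 blocks, and largest block 3, the block sizes (in nonincreasing order) are [3].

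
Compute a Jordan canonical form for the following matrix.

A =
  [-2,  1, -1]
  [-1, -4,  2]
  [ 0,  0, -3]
J_3(-3)

The characteristic polynomial is
  det(x·I − A) = x^3 + 9*x^2 + 27*x + 27 = (x + 3)^3

Eigenvalues and multiplicities (the geometric multiplicity of λ is n − rank(A − λI), which equals the number of Jordan blocks for λ):
  λ = -3: algebraic multiplicity = 3, geometric multiplicity = 1

Determining the block sizes for each eigenvalue:
  λ = -3: one block (gm = 1), so the single block has size am = 3 → block sizes [3]

Assembling the blocks gives a Jordan form
J =
  [-3,  1,  0]
  [ 0, -3,  1]
  [ 0,  0, -3]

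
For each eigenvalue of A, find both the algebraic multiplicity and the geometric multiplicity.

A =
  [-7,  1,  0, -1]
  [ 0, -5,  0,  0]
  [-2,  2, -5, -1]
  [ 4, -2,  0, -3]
λ = -5: alg = 4, geom = 2

Step 1 — factor the characteristic polynomial to read off the algebraic multiplicities:
  χ_A(x) = (x + 5)^4

Step 2 — compute geometric multiplicities via the rank-nullity identity g(λ) = n − rank(A − λI):
  rank(A − (-5)·I) = 2, so dim ker(A − (-5)·I) = n − 2 = 2

Summary:
  λ = -5: algebraic multiplicity = 4, geometric multiplicity = 2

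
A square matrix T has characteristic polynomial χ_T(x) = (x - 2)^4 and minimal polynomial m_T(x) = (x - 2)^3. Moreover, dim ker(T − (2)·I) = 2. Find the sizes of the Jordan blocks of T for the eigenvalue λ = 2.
Block sizes for λ = 2: [3, 1]

Step 1 — from the characteristic polynomial, algebraic multiplicity of λ = 2 is 4. From dim ker(T − (2)·I) = 2, there are exactly 2 Jordan blocks for λ = 2.
Step 2 — from the minimal polynomial, the factor (x − 2)^3 tells us the largest block for λ = 2 has size 3.
Step 3 — with total size 4, 2 blocks, and largest block 3, the block sizes (in nonincreasing order) are [3, 1].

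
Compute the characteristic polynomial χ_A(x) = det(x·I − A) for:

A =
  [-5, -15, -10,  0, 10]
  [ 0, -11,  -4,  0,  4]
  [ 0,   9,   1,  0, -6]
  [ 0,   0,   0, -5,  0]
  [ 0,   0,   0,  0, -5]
x^5 + 25*x^4 + 250*x^3 + 1250*x^2 + 3125*x + 3125

Expanding det(x·I − A) (e.g. by cofactor expansion or by noting that A is similar to its Jordan form J, which has the same characteristic polynomial as A) gives
  χ_A(x) = x^5 + 25*x^4 + 250*x^3 + 1250*x^2 + 3125*x + 3125
which factors as (x + 5)^5. The eigenvalues (with algebraic multiplicities) are λ = -5 with multiplicity 5.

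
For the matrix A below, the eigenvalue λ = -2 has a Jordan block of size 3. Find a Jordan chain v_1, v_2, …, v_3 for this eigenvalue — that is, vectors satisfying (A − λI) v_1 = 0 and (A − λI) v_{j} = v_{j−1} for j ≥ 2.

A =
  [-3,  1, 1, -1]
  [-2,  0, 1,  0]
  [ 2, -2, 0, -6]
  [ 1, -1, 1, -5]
A Jordan chain for λ = -2 of length 3:
v_1 = (1, 2, -2, -1)ᵀ
v_2 = (1, 1, 2, 1)ᵀ
v_3 = (0, 0, 1, 0)ᵀ

Let N = A − (-2)·I. We want v_3 with N^3 v_3 = 0 but N^2 v_3 ≠ 0; then v_{j-1} := N · v_j for j = 3, …, 2.

Pick v_3 = (0, 0, 1, 0)ᵀ.
Then v_2 = N · v_3 = (1, 1, 2, 1)ᵀ.
Then v_1 = N · v_2 = (1, 2, -2, -1)ᵀ.

Sanity check: (A − (-2)·I) v_1 = (0, 0, 0, 0)ᵀ = 0. ✓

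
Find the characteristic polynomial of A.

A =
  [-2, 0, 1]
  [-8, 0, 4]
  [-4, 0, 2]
x^3

Expanding det(x·I − A) (e.g. by cofactor expansion or by noting that A is similar to its Jordan form J, which has the same characteristic polynomial as A) gives
  χ_A(x) = x^3
which factors as x^3. The eigenvalues (with algebraic multiplicities) are λ = 0 with multiplicity 3.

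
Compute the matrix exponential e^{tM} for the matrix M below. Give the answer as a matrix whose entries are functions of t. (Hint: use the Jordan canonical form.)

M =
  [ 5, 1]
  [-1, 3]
e^{tM} =
  [t*exp(4*t) + exp(4*t), t*exp(4*t)]
  [-t*exp(4*t), -t*exp(4*t) + exp(4*t)]

Strategy: write M = P · J · P⁻¹ where J is a Jordan canonical form, so e^{tM} = P · e^{tJ} · P⁻¹, and e^{tJ} can be computed block-by-block.

M has Jordan form
J =
  [4, 1]
  [0, 4]
(up to reordering of blocks).

Per-block formulas:
  For a 2×2 Jordan block J_2(4): exp(t · J_2(4)) = e^(4t)·(I + t·N), where N is the 2×2 nilpotent shift.

After assembling e^{tJ} and conjugating by P, we get:

e^{tM} =
  [t*exp(4*t) + exp(4*t), t*exp(4*t)]
  [-t*exp(4*t), -t*exp(4*t) + exp(4*t)]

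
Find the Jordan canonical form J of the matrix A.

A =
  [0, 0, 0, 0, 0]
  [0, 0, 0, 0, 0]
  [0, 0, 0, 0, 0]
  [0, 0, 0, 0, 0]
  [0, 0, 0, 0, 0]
J_1(0) ⊕ J_1(0) ⊕ J_1(0) ⊕ J_1(0) ⊕ J_1(0)

The characteristic polynomial is
  det(x·I − A) = x^5

Eigenvalues and multiplicities (the geometric multiplicity of λ is n − rank(A − λI), which equals the number of Jordan blocks for λ):
  λ = 0: algebraic multiplicity = 5, geometric multiplicity = 5

Determining the block sizes for each eigenvalue:
  λ = 0: gm = am = 5, so every block has size 1 → block sizes [1, 1, 1, 1, 1]

Assembling the blocks gives a Jordan form
J =
  [0, 0, 0, 0, 0]
  [0, 0, 0, 0, 0]
  [0, 0, 0, 0, 0]
  [0, 0, 0, 0, 0]
  [0, 0, 0, 0, 0]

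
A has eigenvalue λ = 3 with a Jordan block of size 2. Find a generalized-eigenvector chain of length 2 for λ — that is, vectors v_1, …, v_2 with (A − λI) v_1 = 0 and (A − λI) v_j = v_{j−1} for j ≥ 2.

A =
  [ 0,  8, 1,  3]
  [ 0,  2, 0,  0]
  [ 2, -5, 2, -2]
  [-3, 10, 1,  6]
A Jordan chain for λ = 3 of length 2:
v_1 = (-1, 0, 0, -1)ᵀ
v_2 = (1, 0, 2, 0)ᵀ

Let N = A − (3)·I. We want v_2 with N^2 v_2 = 0 but N^1 v_2 ≠ 0; then v_{j-1} := N · v_j for j = 2, …, 2.

Pick v_2 = (1, 0, 2, 0)ᵀ.
Then v_1 = N · v_2 = (-1, 0, 0, -1)ᵀ.

Sanity check: (A − (3)·I) v_1 = (0, 0, 0, 0)ᵀ = 0. ✓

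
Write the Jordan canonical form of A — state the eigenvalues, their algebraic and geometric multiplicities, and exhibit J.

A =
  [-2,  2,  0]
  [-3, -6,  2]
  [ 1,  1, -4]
J_3(-4)

The characteristic polynomial is
  det(x·I − A) = x^3 + 12*x^2 + 48*x + 64 = (x + 4)^3

Eigenvalues and multiplicities (the geometric multiplicity of λ is n − rank(A − λI), which equals the number of Jordan blocks for λ):
  λ = -4: algebraic multiplicity = 3, geometric multiplicity = 1

Determining the block sizes for each eigenvalue:
  λ = -4: one block (gm = 1), so the single block has size am = 3 → block sizes [3]

Assembling the blocks gives a Jordan form
J =
  [-4,  1,  0]
  [ 0, -4,  1]
  [ 0,  0, -4]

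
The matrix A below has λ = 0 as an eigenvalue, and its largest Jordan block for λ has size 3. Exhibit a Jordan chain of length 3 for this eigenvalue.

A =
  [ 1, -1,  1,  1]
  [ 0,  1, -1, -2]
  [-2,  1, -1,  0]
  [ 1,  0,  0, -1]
A Jordan chain for λ = 0 of length 3:
v_1 = (-1, 0, 2, -1)ᵀ
v_2 = (-1, 1, 1, 0)ᵀ
v_3 = (0, 1, 0, 0)ᵀ

Let N = A − (0)·I. We want v_3 with N^3 v_3 = 0 but N^2 v_3 ≠ 0; then v_{j-1} := N · v_j for j = 3, …, 2.

Pick v_3 = (0, 1, 0, 0)ᵀ.
Then v_2 = N · v_3 = (-1, 1, 1, 0)ᵀ.
Then v_1 = N · v_2 = (-1, 0, 2, -1)ᵀ.

Sanity check: (A − (0)·I) v_1 = (0, 0, 0, 0)ᵀ = 0. ✓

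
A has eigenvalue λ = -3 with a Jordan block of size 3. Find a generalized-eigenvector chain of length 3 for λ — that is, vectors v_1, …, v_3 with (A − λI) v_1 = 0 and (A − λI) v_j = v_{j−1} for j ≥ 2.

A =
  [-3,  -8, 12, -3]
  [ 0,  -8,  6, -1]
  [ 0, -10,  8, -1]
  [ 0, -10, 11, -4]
A Jordan chain for λ = -3 of length 3:
v_1 = (1, 0, 0, 0)ᵀ
v_2 = (4, 1, 1, 1)ᵀ
v_3 = (0, 1, 1, 0)ᵀ

Let N = A − (-3)·I. We want v_3 with N^3 v_3 = 0 but N^2 v_3 ≠ 0; then v_{j-1} := N · v_j for j = 3, …, 2.

Pick v_3 = (0, 1, 1, 0)ᵀ.
Then v_2 = N · v_3 = (4, 1, 1, 1)ᵀ.
Then v_1 = N · v_2 = (1, 0, 0, 0)ᵀ.

Sanity check: (A − (-3)·I) v_1 = (0, 0, 0, 0)ᵀ = 0. ✓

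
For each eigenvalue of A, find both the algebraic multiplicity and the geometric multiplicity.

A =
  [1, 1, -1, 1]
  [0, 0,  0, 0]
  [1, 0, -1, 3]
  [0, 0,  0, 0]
λ = 0: alg = 4, geom = 2

Step 1 — factor the characteristic polynomial to read off the algebraic multiplicities:
  χ_A(x) = x^4

Step 2 — compute geometric multiplicities via the rank-nullity identity g(λ) = n − rank(A − λI):
  rank(A − (0)·I) = 2, so dim ker(A − (0)·I) = n − 2 = 2

Summary:
  λ = 0: algebraic multiplicity = 4, geometric multiplicity = 2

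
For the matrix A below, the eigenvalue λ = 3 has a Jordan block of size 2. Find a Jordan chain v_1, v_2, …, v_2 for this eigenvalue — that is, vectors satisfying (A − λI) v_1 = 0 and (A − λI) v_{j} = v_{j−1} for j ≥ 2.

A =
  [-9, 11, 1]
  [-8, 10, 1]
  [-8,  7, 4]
A Jordan chain for λ = 3 of length 2:
v_1 = (-1, -1, -1)ᵀ
v_2 = (1, 1, 0)ᵀ

Let N = A − (3)·I. We want v_2 with N^2 v_2 = 0 but N^1 v_2 ≠ 0; then v_{j-1} := N · v_j for j = 2, …, 2.

Pick v_2 = (1, 1, 0)ᵀ.
Then v_1 = N · v_2 = (-1, -1, -1)ᵀ.

Sanity check: (A − (3)·I) v_1 = (0, 0, 0)ᵀ = 0. ✓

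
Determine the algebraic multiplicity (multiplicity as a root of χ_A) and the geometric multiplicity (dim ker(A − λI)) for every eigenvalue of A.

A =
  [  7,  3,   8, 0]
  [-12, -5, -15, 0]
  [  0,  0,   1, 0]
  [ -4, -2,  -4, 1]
λ = 1: alg = 4, geom = 2

Step 1 — factor the characteristic polynomial to read off the algebraic multiplicities:
  χ_A(x) = (x - 1)^4

Step 2 — compute geometric multiplicities via the rank-nullity identity g(λ) = n − rank(A − λI):
  rank(A − (1)·I) = 2, so dim ker(A − (1)·I) = n − 2 = 2

Summary:
  λ = 1: algebraic multiplicity = 4, geometric multiplicity = 2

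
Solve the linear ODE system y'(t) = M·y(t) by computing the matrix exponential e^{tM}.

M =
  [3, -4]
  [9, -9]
e^{tM} =
  [6*t*exp(-3*t) + exp(-3*t), -4*t*exp(-3*t)]
  [9*t*exp(-3*t), -6*t*exp(-3*t) + exp(-3*t)]

Strategy: write M = P · J · P⁻¹ where J is a Jordan canonical form, so e^{tM} = P · e^{tJ} · P⁻¹, and e^{tJ} can be computed block-by-block.

M has Jordan form
J =
  [-3,  1]
  [ 0, -3]
(up to reordering of blocks).

Per-block formulas:
  For a 2×2 Jordan block J_2(-3): exp(t · J_2(-3)) = e^(-3t)·(I + t·N), where N is the 2×2 nilpotent shift.

After assembling e^{tJ} and conjugating by P, we get:

e^{tM} =
  [6*t*exp(-3*t) + exp(-3*t), -4*t*exp(-3*t)]
  [9*t*exp(-3*t), -6*t*exp(-3*t) + exp(-3*t)]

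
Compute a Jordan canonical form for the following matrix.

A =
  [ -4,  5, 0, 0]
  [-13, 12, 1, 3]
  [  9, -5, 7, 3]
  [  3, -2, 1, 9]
J_3(6) ⊕ J_1(6)

The characteristic polynomial is
  det(x·I − A) = x^4 - 24*x^3 + 216*x^2 - 864*x + 1296 = (x - 6)^4

Eigenvalues and multiplicities (the geometric multiplicity of λ is n − rank(A − λI), which equals the number of Jordan blocks for λ):
  λ = 6: algebraic multiplicity = 4, geometric multiplicity = 2

Determining the block sizes for each eigenvalue:
  λ = 6: with am = 4 and gm = 2, the partition is not yet determined (e.g. several partitions of 4 into 2 parts exist). Let N = A − (6)·I. Computing rank(N^1) = 2, rank(N^2) = 1, rank(N^3) = 0; the number of blocks of size ≥ j is rank(N^{j−1}) − rank(N^j), giving [2, 1, 1]. So we have 1 block(s) of size 3, 1 block(s) of size 1 → block sizes [3, 1]

Assembling the blocks gives a Jordan form
J =
  [6, 1, 0, 0]
  [0, 6, 1, 0]
  [0, 0, 6, 0]
  [0, 0, 0, 6]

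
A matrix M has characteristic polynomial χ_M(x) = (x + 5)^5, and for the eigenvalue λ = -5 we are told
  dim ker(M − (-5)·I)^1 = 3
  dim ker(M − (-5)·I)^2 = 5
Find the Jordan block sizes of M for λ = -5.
Block sizes for λ = -5: [2, 2, 1]

From the dimensions of kernels of powers, the number of Jordan blocks of size at least j is d_j − d_{j−1} where d_j = dim ker(N^j) (with d_0 = 0). Computing the differences gives [3, 2].
The number of blocks of size exactly k is (#blocks of size ≥ k) − (#blocks of size ≥ k + 1), so the partition is: 1 block(s) of size 1, 2 block(s) of size 2.
In nonincreasing order the block sizes are [2, 2, 1].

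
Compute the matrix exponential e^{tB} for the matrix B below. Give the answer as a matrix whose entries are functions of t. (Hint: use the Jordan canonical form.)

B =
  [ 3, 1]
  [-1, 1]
e^{tB} =
  [t*exp(2*t) + exp(2*t), t*exp(2*t)]
  [-t*exp(2*t), -t*exp(2*t) + exp(2*t)]

Strategy: write B = P · J · P⁻¹ where J is a Jordan canonical form, so e^{tB} = P · e^{tJ} · P⁻¹, and e^{tJ} can be computed block-by-block.

B has Jordan form
J =
  [2, 1]
  [0, 2]
(up to reordering of blocks).

Per-block formulas:
  For a 2×2 Jordan block J_2(2): exp(t · J_2(2)) = e^(2t)·(I + t·N), where N is the 2×2 nilpotent shift.

After assembling e^{tJ} and conjugating by P, we get:

e^{tB} =
  [t*exp(2*t) + exp(2*t), t*exp(2*t)]
  [-t*exp(2*t), -t*exp(2*t) + exp(2*t)]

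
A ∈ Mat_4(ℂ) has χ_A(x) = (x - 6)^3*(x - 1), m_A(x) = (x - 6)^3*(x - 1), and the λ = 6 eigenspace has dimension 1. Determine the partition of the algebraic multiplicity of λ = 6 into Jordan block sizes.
Block sizes for λ = 6: [3]

Step 1 — from the characteristic polynomial, algebraic multiplicity of λ = 6 is 3. From dim ker(A − (6)·I) = 1, there are exactly 1 Jordan blocks for λ = 6.
Step 2 — from the minimal polynomial, the factor (x − 6)^3 tells us the largest block for λ = 6 has size 3.
Step 3 — with total size 3, 1 blocks, and largest block 3, the block sizes (in nonincreasing order) are [3].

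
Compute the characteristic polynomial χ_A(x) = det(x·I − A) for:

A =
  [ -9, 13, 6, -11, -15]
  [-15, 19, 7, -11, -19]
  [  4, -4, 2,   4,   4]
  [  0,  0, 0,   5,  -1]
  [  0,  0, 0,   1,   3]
x^5 - 20*x^4 + 160*x^3 - 640*x^2 + 1280*x - 1024

Expanding det(x·I − A) (e.g. by cofactor expansion or by noting that A is similar to its Jordan form J, which has the same characteristic polynomial as A) gives
  χ_A(x) = x^5 - 20*x^4 + 160*x^3 - 640*x^2 + 1280*x - 1024
which factors as (x - 4)^5. The eigenvalues (with algebraic multiplicities) are λ = 4 with multiplicity 5.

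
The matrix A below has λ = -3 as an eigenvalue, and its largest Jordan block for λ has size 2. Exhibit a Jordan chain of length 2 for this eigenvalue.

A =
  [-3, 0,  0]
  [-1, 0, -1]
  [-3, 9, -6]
A Jordan chain for λ = -3 of length 2:
v_1 = (0, -1, -3)ᵀ
v_2 = (1, 0, 0)ᵀ

Let N = A − (-3)·I. We want v_2 with N^2 v_2 = 0 but N^1 v_2 ≠ 0; then v_{j-1} := N · v_j for j = 2, …, 2.

Pick v_2 = (1, 0, 0)ᵀ.
Then v_1 = N · v_2 = (0, -1, -3)ᵀ.

Sanity check: (A − (-3)·I) v_1 = (0, 0, 0)ᵀ = 0. ✓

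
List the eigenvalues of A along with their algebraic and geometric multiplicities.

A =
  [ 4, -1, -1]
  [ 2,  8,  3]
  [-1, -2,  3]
λ = 5: alg = 3, geom = 1

Step 1 — factor the characteristic polynomial to read off the algebraic multiplicities:
  χ_A(x) = (x - 5)^3

Step 2 — compute geometric multiplicities via the rank-nullity identity g(λ) = n − rank(A − λI):
  rank(A − (5)·I) = 2, so dim ker(A − (5)·I) = n − 2 = 1

Summary:
  λ = 5: algebraic multiplicity = 3, geometric multiplicity = 1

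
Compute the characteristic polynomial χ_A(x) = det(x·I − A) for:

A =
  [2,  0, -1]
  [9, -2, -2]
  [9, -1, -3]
x^3 + 3*x^2 + 3*x + 1

Expanding det(x·I − A) (e.g. by cofactor expansion or by noting that A is similar to its Jordan form J, which has the same characteristic polynomial as A) gives
  χ_A(x) = x^3 + 3*x^2 + 3*x + 1
which factors as (x + 1)^3. The eigenvalues (with algebraic multiplicities) are λ = -1 with multiplicity 3.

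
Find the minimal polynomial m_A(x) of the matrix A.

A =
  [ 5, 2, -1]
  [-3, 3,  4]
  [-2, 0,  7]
x^3 - 15*x^2 + 75*x - 125

The characteristic polynomial is χ_A(x) = (x - 5)^3, so the eigenvalues are known. The minimal polynomial is
  m_A(x) = Π_λ (x − λ)^{k_λ}
where k_λ is the size of the *largest* Jordan block for λ (equivalently, the smallest k with (A − λI)^k v = 0 for every generalised eigenvector v of λ).

  λ = 5: largest Jordan block has size 3, contributing (x − 5)^3

So m_A(x) = (x - 5)^3 = x^3 - 15*x^2 + 75*x - 125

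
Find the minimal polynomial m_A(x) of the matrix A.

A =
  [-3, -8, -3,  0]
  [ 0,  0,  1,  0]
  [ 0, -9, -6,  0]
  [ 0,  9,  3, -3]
x^3 + 9*x^2 + 27*x + 27

The characteristic polynomial is χ_A(x) = (x + 3)^4, so the eigenvalues are known. The minimal polynomial is
  m_A(x) = Π_λ (x − λ)^{k_λ}
where k_λ is the size of the *largest* Jordan block for λ (equivalently, the smallest k with (A − λI)^k v = 0 for every generalised eigenvector v of λ).

  λ = -3: largest Jordan block has size 3, contributing (x + 3)^3

So m_A(x) = (x + 3)^3 = x^3 + 9*x^2 + 27*x + 27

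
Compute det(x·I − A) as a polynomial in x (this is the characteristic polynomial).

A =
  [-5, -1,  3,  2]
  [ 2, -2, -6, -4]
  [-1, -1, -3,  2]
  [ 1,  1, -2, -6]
x^4 + 16*x^3 + 96*x^2 + 256*x + 256

Expanding det(x·I − A) (e.g. by cofactor expansion or by noting that A is similar to its Jordan form J, which has the same characteristic polynomial as A) gives
  χ_A(x) = x^4 + 16*x^3 + 96*x^2 + 256*x + 256
which factors as (x + 4)^4. The eigenvalues (with algebraic multiplicities) are λ = -4 with multiplicity 4.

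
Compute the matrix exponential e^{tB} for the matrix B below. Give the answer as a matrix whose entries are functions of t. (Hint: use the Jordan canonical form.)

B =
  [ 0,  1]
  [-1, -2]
e^{tB} =
  [t*exp(-t) + exp(-t), t*exp(-t)]
  [-t*exp(-t), -t*exp(-t) + exp(-t)]

Strategy: write B = P · J · P⁻¹ where J is a Jordan canonical form, so e^{tB} = P · e^{tJ} · P⁻¹, and e^{tJ} can be computed block-by-block.

B has Jordan form
J =
  [-1,  1]
  [ 0, -1]
(up to reordering of blocks).

Per-block formulas:
  For a 2×2 Jordan block J_2(-1): exp(t · J_2(-1)) = e^(-1t)·(I + t·N), where N is the 2×2 nilpotent shift.

After assembling e^{tJ} and conjugating by P, we get:

e^{tB} =
  [t*exp(-t) + exp(-t), t*exp(-t)]
  [-t*exp(-t), -t*exp(-t) + exp(-t)]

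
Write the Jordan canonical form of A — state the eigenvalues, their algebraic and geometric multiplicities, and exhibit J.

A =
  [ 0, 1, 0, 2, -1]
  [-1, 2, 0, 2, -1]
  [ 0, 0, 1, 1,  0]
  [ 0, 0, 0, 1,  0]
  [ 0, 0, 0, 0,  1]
J_2(1) ⊕ J_2(1) ⊕ J_1(1)

The characteristic polynomial is
  det(x·I − A) = x^5 - 5*x^4 + 10*x^3 - 10*x^2 + 5*x - 1 = (x - 1)^5

Eigenvalues and multiplicities (the geometric multiplicity of λ is n − rank(A − λI), which equals the number of Jordan blocks for λ):
  λ = 1: algebraic multiplicity = 5, geometric multiplicity = 3

Determining the block sizes for each eigenvalue:
  λ = 1: with am = 5 and gm = 3, the partition is not yet determined (e.g. several partitions of 5 into 3 parts exist). Let N = A − (1)·I. Computing rank(N^1) = 2, rank(N^2) = 0; the number of blocks of size ≥ j is rank(N^{j−1}) − rank(N^j), giving [3, 2]. So we have 2 block(s) of size 2, 1 block(s) of size 1 → block sizes [2, 2, 1]

Assembling the blocks gives a Jordan form
J =
  [1, 1, 0, 0, 0]
  [0, 1, 0, 0, 0]
  [0, 0, 1, 1, 0]
  [0, 0, 0, 1, 0]
  [0, 0, 0, 0, 1]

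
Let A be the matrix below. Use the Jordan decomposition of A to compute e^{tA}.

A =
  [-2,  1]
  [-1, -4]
e^{tA} =
  [t*exp(-3*t) + exp(-3*t), t*exp(-3*t)]
  [-t*exp(-3*t), -t*exp(-3*t) + exp(-3*t)]

Strategy: write A = P · J · P⁻¹ where J is a Jordan canonical form, so e^{tA} = P · e^{tJ} · P⁻¹, and e^{tJ} can be computed block-by-block.

A has Jordan form
J =
  [-3,  1]
  [ 0, -3]
(up to reordering of blocks).

Per-block formulas:
  For a 2×2 Jordan block J_2(-3): exp(t · J_2(-3)) = e^(-3t)·(I + t·N), where N is the 2×2 nilpotent shift.

After assembling e^{tJ} and conjugating by P, we get:

e^{tA} =
  [t*exp(-3*t) + exp(-3*t), t*exp(-3*t)]
  [-t*exp(-3*t), -t*exp(-3*t) + exp(-3*t)]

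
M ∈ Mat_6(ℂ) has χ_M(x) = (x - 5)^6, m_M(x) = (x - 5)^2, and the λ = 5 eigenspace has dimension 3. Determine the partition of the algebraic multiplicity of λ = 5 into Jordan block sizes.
Block sizes for λ = 5: [2, 2, 2]

Step 1 — from the characteristic polynomial, algebraic multiplicity of λ = 5 is 6. From dim ker(M − (5)·I) = 3, there are exactly 3 Jordan blocks for λ = 5.
Step 2 — from the minimal polynomial, the factor (x − 5)^2 tells us the largest block for λ = 5 has size 2.
Step 3 — with total size 6, 3 blocks, and largest block 2, the block sizes (in nonincreasing order) are [2, 2, 2].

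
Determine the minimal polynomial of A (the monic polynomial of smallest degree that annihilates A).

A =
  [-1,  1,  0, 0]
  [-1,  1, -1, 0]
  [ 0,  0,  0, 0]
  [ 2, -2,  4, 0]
x^3

The characteristic polynomial is χ_A(x) = x^4, so the eigenvalues are known. The minimal polynomial is
  m_A(x) = Π_λ (x − λ)^{k_λ}
where k_λ is the size of the *largest* Jordan block for λ (equivalently, the smallest k with (A − λI)^k v = 0 for every generalised eigenvector v of λ).

  λ = 0: largest Jordan block has size 3, contributing (x − 0)^3

So m_A(x) = x^3 = x^3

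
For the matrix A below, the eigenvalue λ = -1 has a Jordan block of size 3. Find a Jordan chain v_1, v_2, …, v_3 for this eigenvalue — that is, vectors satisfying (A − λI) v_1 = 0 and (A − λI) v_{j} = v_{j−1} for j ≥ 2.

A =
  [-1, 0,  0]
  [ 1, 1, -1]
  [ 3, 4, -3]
A Jordan chain for λ = -1 of length 3:
v_1 = (0, -1, -2)ᵀ
v_2 = (0, 1, 3)ᵀ
v_3 = (1, 0, 0)ᵀ

Let N = A − (-1)·I. We want v_3 with N^3 v_3 = 0 but N^2 v_3 ≠ 0; then v_{j-1} := N · v_j for j = 3, …, 2.

Pick v_3 = (1, 0, 0)ᵀ.
Then v_2 = N · v_3 = (0, 1, 3)ᵀ.
Then v_1 = N · v_2 = (0, -1, -2)ᵀ.

Sanity check: (A − (-1)·I) v_1 = (0, 0, 0)ᵀ = 0. ✓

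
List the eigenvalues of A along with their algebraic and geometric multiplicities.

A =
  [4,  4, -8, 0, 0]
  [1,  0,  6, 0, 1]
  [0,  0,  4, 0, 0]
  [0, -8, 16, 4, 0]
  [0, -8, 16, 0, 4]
λ = 2: alg = 2, geom = 1; λ = 4: alg = 3, geom = 3

Step 1 — factor the characteristic polynomial to read off the algebraic multiplicities:
  χ_A(x) = (x - 4)^3*(x - 2)^2

Step 2 — compute geometric multiplicities via the rank-nullity identity g(λ) = n − rank(A − λI):
  rank(A − (2)·I) = 4, so dim ker(A − (2)·I) = n − 4 = 1
  rank(A − (4)·I) = 2, so dim ker(A − (4)·I) = n − 2 = 3

Summary:
  λ = 2: algebraic multiplicity = 2, geometric multiplicity = 1
  λ = 4: algebraic multiplicity = 3, geometric multiplicity = 3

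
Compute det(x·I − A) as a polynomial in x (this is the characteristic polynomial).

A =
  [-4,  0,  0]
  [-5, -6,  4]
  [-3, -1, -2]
x^3 + 12*x^2 + 48*x + 64

Expanding det(x·I − A) (e.g. by cofactor expansion or by noting that A is similar to its Jordan form J, which has the same characteristic polynomial as A) gives
  χ_A(x) = x^3 + 12*x^2 + 48*x + 64
which factors as (x + 4)^3. The eigenvalues (with algebraic multiplicities) are λ = -4 with multiplicity 3.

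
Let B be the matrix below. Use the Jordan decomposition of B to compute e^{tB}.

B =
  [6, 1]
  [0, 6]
e^{tB} =
  [exp(6*t), t*exp(6*t)]
  [0, exp(6*t)]

Strategy: write B = P · J · P⁻¹ where J is a Jordan canonical form, so e^{tB} = P · e^{tJ} · P⁻¹, and e^{tJ} can be computed block-by-block.

B has Jordan form
J =
  [6, 1]
  [0, 6]
(up to reordering of blocks).

Per-block formulas:
  For a 2×2 Jordan block J_2(6): exp(t · J_2(6)) = e^(6t)·(I + t·N), where N is the 2×2 nilpotent shift.

After assembling e^{tJ} and conjugating by P, we get:

e^{tB} =
  [exp(6*t), t*exp(6*t)]
  [0, exp(6*t)]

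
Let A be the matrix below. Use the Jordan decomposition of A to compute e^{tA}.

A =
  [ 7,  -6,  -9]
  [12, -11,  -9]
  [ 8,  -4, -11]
e^{tA} =
  [12*t*exp(-5*t) + exp(-5*t), -6*t*exp(-5*t), -9*t*exp(-5*t)]
  [12*t*exp(-5*t), -6*t*exp(-5*t) + exp(-5*t), -9*t*exp(-5*t)]
  [8*t*exp(-5*t), -4*t*exp(-5*t), -6*t*exp(-5*t) + exp(-5*t)]

Strategy: write A = P · J · P⁻¹ where J is a Jordan canonical form, so e^{tA} = P · e^{tJ} · P⁻¹, and e^{tJ} can be computed block-by-block.

A has Jordan form
J =
  [-5,  1,  0]
  [ 0, -5,  0]
  [ 0,  0, -5]
(up to reordering of blocks).

Per-block formulas:
  For a 1×1 block at λ = -5: exp(t · [-5]) = [e^(-5t)].
  For a 2×2 Jordan block J_2(-5): exp(t · J_2(-5)) = e^(-5t)·(I + t·N), where N is the 2×2 nilpotent shift.

After assembling e^{tJ} and conjugating by P, we get:

e^{tA} =
  [12*t*exp(-5*t) + exp(-5*t), -6*t*exp(-5*t), -9*t*exp(-5*t)]
  [12*t*exp(-5*t), -6*t*exp(-5*t) + exp(-5*t), -9*t*exp(-5*t)]
  [8*t*exp(-5*t), -4*t*exp(-5*t), -6*t*exp(-5*t) + exp(-5*t)]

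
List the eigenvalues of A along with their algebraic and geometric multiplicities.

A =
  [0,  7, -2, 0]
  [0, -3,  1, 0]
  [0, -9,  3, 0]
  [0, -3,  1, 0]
λ = 0: alg = 4, geom = 2

Step 1 — factor the characteristic polynomial to read off the algebraic multiplicities:
  χ_A(x) = x^4

Step 2 — compute geometric multiplicities via the rank-nullity identity g(λ) = n − rank(A − λI):
  rank(A − (0)·I) = 2, so dim ker(A − (0)·I) = n − 2 = 2

Summary:
  λ = 0: algebraic multiplicity = 4, geometric multiplicity = 2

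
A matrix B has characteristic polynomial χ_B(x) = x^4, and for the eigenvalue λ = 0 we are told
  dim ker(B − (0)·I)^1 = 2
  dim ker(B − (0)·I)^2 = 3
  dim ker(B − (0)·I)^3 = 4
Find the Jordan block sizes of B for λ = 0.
Block sizes for λ = 0: [3, 1]

From the dimensions of kernels of powers, the number of Jordan blocks of size at least j is d_j − d_{j−1} where d_j = dim ker(N^j) (with d_0 = 0). Computing the differences gives [2, 1, 1].
The number of blocks of size exactly k is (#blocks of size ≥ k) − (#blocks of size ≥ k + 1), so the partition is: 1 block(s) of size 1, 1 block(s) of size 3.
In nonincreasing order the block sizes are [3, 1].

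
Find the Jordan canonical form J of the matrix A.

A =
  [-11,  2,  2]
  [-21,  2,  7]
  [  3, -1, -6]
J_2(-5) ⊕ J_1(-5)

The characteristic polynomial is
  det(x·I − A) = x^3 + 15*x^2 + 75*x + 125 = (x + 5)^3

Eigenvalues and multiplicities (the geometric multiplicity of λ is n − rank(A − λI), which equals the number of Jordan blocks for λ):
  λ = -5: algebraic multiplicity = 3, geometric multiplicity = 2

Determining the block sizes for each eigenvalue:
  λ = -5: 2 blocks summing to 3 forces exactly one block of size 2 and the rest size 1 → block sizes [2, 1]

Assembling the blocks gives a Jordan form
J =
  [-5,  1,  0]
  [ 0, -5,  0]
  [ 0,  0, -5]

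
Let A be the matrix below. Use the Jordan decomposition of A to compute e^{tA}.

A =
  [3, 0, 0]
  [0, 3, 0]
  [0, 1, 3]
e^{tA} =
  [exp(3*t), 0, 0]
  [0, exp(3*t), 0]
  [0, t*exp(3*t), exp(3*t)]

Strategy: write A = P · J · P⁻¹ where J is a Jordan canonical form, so e^{tA} = P · e^{tJ} · P⁻¹, and e^{tJ} can be computed block-by-block.

A has Jordan form
J =
  [3, 1, 0]
  [0, 3, 0]
  [0, 0, 3]
(up to reordering of blocks).

Per-block formulas:
  For a 2×2 Jordan block J_2(3): exp(t · J_2(3)) = e^(3t)·(I + t·N), where N is the 2×2 nilpotent shift.
  For a 1×1 block at λ = 3: exp(t · [3]) = [e^(3t)].

After assembling e^{tJ} and conjugating by P, we get:

e^{tA} =
  [exp(3*t), 0, 0]
  [0, exp(3*t), 0]
  [0, t*exp(3*t), exp(3*t)]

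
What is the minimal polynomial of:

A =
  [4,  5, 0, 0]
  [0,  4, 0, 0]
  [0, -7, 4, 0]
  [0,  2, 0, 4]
x^2 - 8*x + 16

The characteristic polynomial is χ_A(x) = (x - 4)^4, so the eigenvalues are known. The minimal polynomial is
  m_A(x) = Π_λ (x − λ)^{k_λ}
where k_λ is the size of the *largest* Jordan block for λ (equivalently, the smallest k with (A − λI)^k v = 0 for every generalised eigenvector v of λ).

  λ = 4: largest Jordan block has size 2, contributing (x − 4)^2

So m_A(x) = (x - 4)^2 = x^2 - 8*x + 16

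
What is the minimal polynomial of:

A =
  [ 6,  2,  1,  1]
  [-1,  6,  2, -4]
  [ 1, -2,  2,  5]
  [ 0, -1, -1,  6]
x^3 - 15*x^2 + 75*x - 125

The characteristic polynomial is χ_A(x) = (x - 5)^4, so the eigenvalues are known. The minimal polynomial is
  m_A(x) = Π_λ (x − λ)^{k_λ}
where k_λ is the size of the *largest* Jordan block for λ (equivalently, the smallest k with (A − λI)^k v = 0 for every generalised eigenvector v of λ).

  λ = 5: largest Jordan block has size 3, contributing (x − 5)^3

So m_A(x) = (x - 5)^3 = x^3 - 15*x^2 + 75*x - 125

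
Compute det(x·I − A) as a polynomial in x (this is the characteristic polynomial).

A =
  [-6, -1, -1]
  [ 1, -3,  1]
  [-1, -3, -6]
x^3 + 15*x^2 + 75*x + 125

Expanding det(x·I − A) (e.g. by cofactor expansion or by noting that A is similar to its Jordan form J, which has the same characteristic polynomial as A) gives
  χ_A(x) = x^3 + 15*x^2 + 75*x + 125
which factors as (x + 5)^3. The eigenvalues (with algebraic multiplicities) are λ = -5 with multiplicity 3.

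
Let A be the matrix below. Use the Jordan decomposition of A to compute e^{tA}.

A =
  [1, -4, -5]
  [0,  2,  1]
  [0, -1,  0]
e^{tA} =
  [exp(t), t^2*exp(t)/2 - 4*t*exp(t), t^2*exp(t)/2 - 5*t*exp(t)]
  [0, t*exp(t) + exp(t), t*exp(t)]
  [0, -t*exp(t), -t*exp(t) + exp(t)]

Strategy: write A = P · J · P⁻¹ where J is a Jordan canonical form, so e^{tA} = P · e^{tJ} · P⁻¹, and e^{tJ} can be computed block-by-block.

A has Jordan form
J =
  [1, 1, 0]
  [0, 1, 1]
  [0, 0, 1]
(up to reordering of blocks).

Per-block formulas:
  For a 3×3 Jordan block J_3(1): exp(t · J_3(1)) = e^(1t)·(I + t·N + (t^2/2)·N^2), where N is the 3×3 nilpotent shift.

After assembling e^{tJ} and conjugating by P, we get:

e^{tA} =
  [exp(t), t^2*exp(t)/2 - 4*t*exp(t), t^2*exp(t)/2 - 5*t*exp(t)]
  [0, t*exp(t) + exp(t), t*exp(t)]
  [0, -t*exp(t), -t*exp(t) + exp(t)]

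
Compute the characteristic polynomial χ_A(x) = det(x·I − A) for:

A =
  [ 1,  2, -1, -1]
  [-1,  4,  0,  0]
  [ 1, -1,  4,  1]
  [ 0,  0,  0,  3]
x^4 - 12*x^3 + 54*x^2 - 108*x + 81

Expanding det(x·I − A) (e.g. by cofactor expansion or by noting that A is similar to its Jordan form J, which has the same characteristic polynomial as A) gives
  χ_A(x) = x^4 - 12*x^3 + 54*x^2 - 108*x + 81
which factors as (x - 3)^4. The eigenvalues (with algebraic multiplicities) are λ = 3 with multiplicity 4.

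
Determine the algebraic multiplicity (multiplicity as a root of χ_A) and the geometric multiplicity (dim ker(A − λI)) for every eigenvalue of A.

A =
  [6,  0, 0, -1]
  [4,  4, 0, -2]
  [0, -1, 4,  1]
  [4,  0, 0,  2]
λ = 4: alg = 4, geom = 2

Step 1 — factor the characteristic polynomial to read off the algebraic multiplicities:
  χ_A(x) = (x - 4)^4

Step 2 — compute geometric multiplicities via the rank-nullity identity g(λ) = n − rank(A − λI):
  rank(A − (4)·I) = 2, so dim ker(A − (4)·I) = n − 2 = 2

Summary:
  λ = 4: algebraic multiplicity = 4, geometric multiplicity = 2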